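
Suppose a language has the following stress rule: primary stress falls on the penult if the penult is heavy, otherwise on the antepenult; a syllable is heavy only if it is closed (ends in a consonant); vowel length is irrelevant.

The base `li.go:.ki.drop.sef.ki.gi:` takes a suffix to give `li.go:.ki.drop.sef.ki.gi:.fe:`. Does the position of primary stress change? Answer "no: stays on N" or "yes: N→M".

yes: 5→6

Base `li.go:.ki.drop.sef.ki.gi:` (7 syllables):
  Weights: 5 sef H, 6 ki L, 7 gi: L.
  The penult (syllable 6, ki) is light, so stress falls on the antepenult (syllable 5, sef).
  → primary stress on syllable 5.
Suffixed `li.go:.ki.drop.sef.ki.gi:.fe:` (8 syllables):
  Weights: 6 ki L, 7 gi: L, 8 fe: L.
  The penult (syllable 7, gi:) is light, so stress falls on the antepenult (syllable 6, ki).
  → primary stress on syllable 6.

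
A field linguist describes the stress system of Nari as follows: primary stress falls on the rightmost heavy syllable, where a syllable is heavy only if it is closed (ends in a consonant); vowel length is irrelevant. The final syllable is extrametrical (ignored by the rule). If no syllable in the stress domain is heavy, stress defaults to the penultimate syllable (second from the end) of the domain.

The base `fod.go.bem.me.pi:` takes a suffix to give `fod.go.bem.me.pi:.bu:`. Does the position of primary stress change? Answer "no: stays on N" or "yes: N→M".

no: stays on 3

Base `fod.go.bem.me.pi:` (5 syllables):
  The final syllable (5, pi:) is extrametrical; the stress domain is syllables 1–4.
  Weights: 1 fod H, 2 go L, 3 bem H, 4 me L.
  Heavy syllables in the domain: 1, 3. The rightmost is syllable 3 (bem).
  → primary stress on syllable 3.
Suffixed `fod.go.bem.me.pi:.bu:` (6 syllables):
  The final syllable (6, bu:) is extrametrical; the stress domain is syllables 1–5.
  Weights: 1 fod H, 2 go L, 3 bem H, 4 me L, 5 pi: L.
  Heavy syllables in the domain: 1, 3. The rightmost is syllable 3 (bem).
  → primary stress on syllable 3.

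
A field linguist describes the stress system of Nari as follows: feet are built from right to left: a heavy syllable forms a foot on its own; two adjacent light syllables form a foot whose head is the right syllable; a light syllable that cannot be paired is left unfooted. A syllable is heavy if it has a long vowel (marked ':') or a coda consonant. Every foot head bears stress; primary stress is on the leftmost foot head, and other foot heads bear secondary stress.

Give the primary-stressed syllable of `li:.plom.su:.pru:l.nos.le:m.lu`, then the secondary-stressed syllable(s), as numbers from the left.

Weights: 1 li: H, 2 plom H, 3 su: H, 4 pru:l H, 5 nos H, 6 le:m H, 7 lu L.
Parse right to left (heavy = foot alone; LL = one foot; stranded L unfooted): (ˈli:) (ˈplom) (ˈsu:) (ˈpru:l) (ˈnos) (ˈle:m) lu.
Foot heads: 1, 2, 3, 4, 5, 6.
Primary stress on the leftmost head = syllable 1.
Secondary stress on 2, 3, 4, 5, 6: ˈli:.ˌplom.ˌsu:.ˌpru:l.ˌnos.ˌle:m.lu.

primary 1, secondary 2, 3, 4, 5, 6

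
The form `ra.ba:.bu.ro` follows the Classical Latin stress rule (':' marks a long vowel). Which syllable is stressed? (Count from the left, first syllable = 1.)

Classical Latin: stress the penult if heavy (long vowel or closed), else the antepenult.
Weights: 2 ba: H, 3 bu L, 4 ro L.
The penult (syllable 3, bu) is light, so stress falls on the antepenult (syllable 2, ba:).
Stress on syllable 2: ra.ˈba:.bu.ro.

2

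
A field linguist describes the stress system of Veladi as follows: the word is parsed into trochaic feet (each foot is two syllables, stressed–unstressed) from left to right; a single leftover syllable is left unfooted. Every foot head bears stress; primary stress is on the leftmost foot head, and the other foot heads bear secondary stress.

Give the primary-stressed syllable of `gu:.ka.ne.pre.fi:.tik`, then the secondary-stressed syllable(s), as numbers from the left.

primary 1, secondary 3, 5

Parse left to right into trochaic (ˈσσ) feet: (ˈgu:.ka) (ˈne.pre) (ˈfi:.tik).
Foot heads (stressed positions): 1, 3, 5.
End Rule Leftmost: primary stress on the leftmost head = syllable 1.
Secondary stress on 3, 5: ˈgu:.ka.ˌne.pre.ˌfi:.tik.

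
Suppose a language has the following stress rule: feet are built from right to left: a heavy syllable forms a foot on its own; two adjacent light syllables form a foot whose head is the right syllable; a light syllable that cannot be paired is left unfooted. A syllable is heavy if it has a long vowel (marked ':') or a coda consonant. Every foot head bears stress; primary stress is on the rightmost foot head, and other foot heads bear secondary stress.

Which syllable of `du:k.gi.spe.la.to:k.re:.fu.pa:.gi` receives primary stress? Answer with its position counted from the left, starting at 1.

Weights: 1 du:k H, 2 gi L, 3 spe L, 4 la L, 5 to:k H, 6 re: H, 7 fu L, 8 pa: H, 9 gi L.
Parse right to left (heavy = foot alone; LL = one foot; stranded L unfooted): (ˈdu:k) gi (spe.ˈla) (ˈto:k) (ˈre:) fu (ˈpa:) gi.
Foot heads: 1, 4, 5, 6, 8.
Primary stress on the rightmost head = syllable 8.
Primary stress: syllable 8 → du:k.gi.spe.la.to:k.re:.fu.ˈpa:.gi.

8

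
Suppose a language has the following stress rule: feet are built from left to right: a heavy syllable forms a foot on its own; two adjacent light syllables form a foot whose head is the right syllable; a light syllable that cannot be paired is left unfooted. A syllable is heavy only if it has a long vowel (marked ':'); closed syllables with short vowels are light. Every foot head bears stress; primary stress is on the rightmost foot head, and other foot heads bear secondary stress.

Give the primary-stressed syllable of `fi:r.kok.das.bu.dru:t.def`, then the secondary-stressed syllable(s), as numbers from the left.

primary 5, secondary 1, 3

Weights: 1 fi:r H, 2 kok L, 3 das L, 4 bu L, 5 dru:t H, 6 def L.
Parse left to right (heavy = foot alone; LL = one foot; stranded L unfooted): (ˈfi:r) (kok.ˈdas) bu (ˈdru:t) def.
Foot heads: 1, 3, 5.
Primary stress on the rightmost head = syllable 5.
Secondary stress on 1, 3: ˌfi:r.kok.ˌdas.bu.ˈdru:t.def.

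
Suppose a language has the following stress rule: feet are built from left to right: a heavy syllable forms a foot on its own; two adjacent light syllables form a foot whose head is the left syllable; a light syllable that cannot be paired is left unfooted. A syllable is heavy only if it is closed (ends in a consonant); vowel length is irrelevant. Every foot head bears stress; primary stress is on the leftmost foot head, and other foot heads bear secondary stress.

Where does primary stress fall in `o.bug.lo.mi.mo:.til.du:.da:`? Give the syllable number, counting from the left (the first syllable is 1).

2

Weights: 1 o L, 2 bug H, 3 lo L, 4 mi L, 5 mo: L, 6 til H, 7 du: L, 8 da: L.
Parse left to right (heavy = foot alone; LL = one foot; stranded L unfooted): o (ˈbug) (ˈlo.mi) mo: (ˈtil) (ˈdu:.da:).
Foot heads: 2, 3, 6, 7.
Primary stress on the leftmost head = syllable 2.
Primary stress: syllable 2 → o.ˈbug.lo.mi.mo:.til.du:.da:.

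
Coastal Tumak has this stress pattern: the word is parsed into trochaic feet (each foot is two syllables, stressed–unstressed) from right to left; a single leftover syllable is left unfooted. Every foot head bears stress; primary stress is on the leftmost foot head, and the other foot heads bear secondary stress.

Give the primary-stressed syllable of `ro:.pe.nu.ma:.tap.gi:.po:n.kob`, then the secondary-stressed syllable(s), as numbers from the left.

Parse right to left into trochaic (ˈσσ) feet: (ˈro:.pe) (ˈnu.ma:) (ˈtap.gi:) (ˈpo:n.kob).
Foot heads (stressed positions): 1, 3, 5, 7.
End Rule Leftmost: primary stress on the leftmost head = syllable 1.
Secondary stress on 3, 5, 7: ˈro:.pe.ˌnu.ma:.ˌtap.gi:.ˌpo:n.kob.

primary 1, secondary 3, 5, 7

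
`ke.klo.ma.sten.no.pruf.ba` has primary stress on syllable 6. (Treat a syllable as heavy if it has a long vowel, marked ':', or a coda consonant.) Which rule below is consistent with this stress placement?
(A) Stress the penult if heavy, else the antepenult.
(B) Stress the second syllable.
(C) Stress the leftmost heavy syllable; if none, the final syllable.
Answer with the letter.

A

Rule A → syllable 6 ✓.
Rule B → syllable 2 (observed: 6).
Rule C → syllable 4 (observed: 6).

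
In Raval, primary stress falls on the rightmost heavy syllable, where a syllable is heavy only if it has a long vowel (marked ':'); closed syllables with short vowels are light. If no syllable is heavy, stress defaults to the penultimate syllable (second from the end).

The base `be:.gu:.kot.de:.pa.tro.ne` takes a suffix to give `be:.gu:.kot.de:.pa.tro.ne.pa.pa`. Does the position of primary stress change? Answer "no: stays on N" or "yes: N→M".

Base `be:.gu:.kot.de:.pa.tro.ne` (7 syllables):
  Weights: 1 be: H, 2 gu: H, 3 kot L, 4 de: H, 5 pa L, 6 tro L, 7 ne L.
  Heavy syllables in the domain: 1, 2, 4. The rightmost is syllable 4 (de:).
  → primary stress on syllable 4.
Suffixed `be:.gu:.kot.de:.pa.tro.ne.pa.pa` (9 syllables):
  Weights: 1 be: H, 2 gu: H, 3 kot L, 4 de: H, 5 pa L, 6 tro L, 7 ne L, 8 pa L, 9 pa L.
  Heavy syllables in the domain: 1, 2, 4. The rightmost is syllable 4 (de:).
  → primary stress on syllable 4.

no: stays on 4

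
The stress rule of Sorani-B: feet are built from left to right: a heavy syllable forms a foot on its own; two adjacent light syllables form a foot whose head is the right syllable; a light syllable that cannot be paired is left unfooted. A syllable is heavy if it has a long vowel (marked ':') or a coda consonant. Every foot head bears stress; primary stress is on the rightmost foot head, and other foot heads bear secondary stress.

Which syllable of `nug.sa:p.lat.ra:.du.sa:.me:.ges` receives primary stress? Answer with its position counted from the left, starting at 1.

Weights: 1 nug H, 2 sa:p H, 3 lat H, 4 ra: H, 5 du L, 6 sa: H, 7 me: H, 8 ges H.
Parse left to right (heavy = foot alone; LL = one foot; stranded L unfooted): (ˈnug) (ˈsa:p) (ˈlat) (ˈra:) du (ˈsa:) (ˈme:) (ˈges).
Foot heads: 1, 2, 3, 4, 6, 7, 8.
Primary stress on the rightmost head = syllable 8.
Primary stress: syllable 8 → nug.sa:p.lat.ra:.du.sa:.me:.ˈges.

8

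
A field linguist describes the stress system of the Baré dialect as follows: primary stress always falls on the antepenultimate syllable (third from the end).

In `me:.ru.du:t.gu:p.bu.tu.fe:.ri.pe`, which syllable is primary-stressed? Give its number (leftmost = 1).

7

The word has 9 syllables; the antepenultimate syllable (third from the end) is syllable 7 (fe:).
Primary stress: syllable 7 → me:.ru.du:t.gu:p.bu.tu.ˈfe:.ri.pe.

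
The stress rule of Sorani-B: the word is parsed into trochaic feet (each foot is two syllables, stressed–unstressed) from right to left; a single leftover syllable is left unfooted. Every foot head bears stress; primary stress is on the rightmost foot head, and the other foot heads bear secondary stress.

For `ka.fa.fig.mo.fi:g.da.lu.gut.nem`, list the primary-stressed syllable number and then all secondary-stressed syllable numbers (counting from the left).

Parse right to left into trochaic (ˈσσ) feet: ka (ˈfa.fig) (ˈmo.fi:g) (ˈda.lu) (ˈgut.nem). Syllable 1 is left unfooted.
Foot heads (stressed positions): 2, 4, 6, 8.
End Rule Rightmost: primary stress on the rightmost head = syllable 8.
Secondary stress on 2, 4, 6: ka.ˌfa.fig.ˌmo.fi:g.ˌda.lu.ˈgut.nem.

primary 8, secondary 2, 4, 6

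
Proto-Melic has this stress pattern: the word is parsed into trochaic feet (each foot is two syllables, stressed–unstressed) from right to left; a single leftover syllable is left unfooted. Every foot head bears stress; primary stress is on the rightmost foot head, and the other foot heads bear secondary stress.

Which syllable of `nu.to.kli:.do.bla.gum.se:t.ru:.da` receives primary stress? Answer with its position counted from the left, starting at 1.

Parse right to left into trochaic (ˈσσ) feet: nu (ˈto.kli:) (ˈdo.bla) (ˈgum.se:t) (ˈru:.da). Syllable 1 is left unfooted.
Foot heads (stressed positions): 2, 4, 6, 8.
End Rule Rightmost: primary stress on the rightmost head = syllable 8.
Primary stress: syllable 8 → nu.to.kli:.do.bla.gum.se:t.ˈru:.da.

8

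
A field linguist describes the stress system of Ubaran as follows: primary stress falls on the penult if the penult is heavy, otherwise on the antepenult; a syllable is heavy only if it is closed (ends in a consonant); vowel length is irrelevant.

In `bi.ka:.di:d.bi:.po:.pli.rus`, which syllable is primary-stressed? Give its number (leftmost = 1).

Weights: 5 po: L, 6 pli L, 7 rus H.
The penult (syllable 6, pli) is light, so stress falls on the antepenult (syllable 5, po:).
Primary stress: syllable 5 → bi.ka:.di:d.bi:.ˈpo:.pli.rus.

5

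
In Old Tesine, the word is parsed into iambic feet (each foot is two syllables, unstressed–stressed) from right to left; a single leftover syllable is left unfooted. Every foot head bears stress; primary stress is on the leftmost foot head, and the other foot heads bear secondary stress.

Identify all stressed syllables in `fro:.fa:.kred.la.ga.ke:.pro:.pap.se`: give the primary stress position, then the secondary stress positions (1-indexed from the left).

primary 3, secondary 5, 7, 9

Parse right to left into iambic (σˈσ) feet: fro: (fa:.ˈkred) (la.ˈga) (ke:.ˈpro:) (pap.ˈse). Syllable 1 is left unfooted.
Foot heads (stressed positions): 3, 5, 7, 9.
End Rule Leftmost: primary stress on the leftmost head = syllable 3.
Secondary stress on 5, 7, 9: fro:.fa:.ˈkred.la.ˌga.ke:.ˌpro:.pap.ˌse.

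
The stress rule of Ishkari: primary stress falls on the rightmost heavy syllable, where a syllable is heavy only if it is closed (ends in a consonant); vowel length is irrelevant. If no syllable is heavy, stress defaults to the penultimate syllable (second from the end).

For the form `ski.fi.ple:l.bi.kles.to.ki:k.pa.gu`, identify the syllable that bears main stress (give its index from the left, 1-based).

7

Weights: 1 ski L, 2 fi L, 3 ple:l H, 4 bi L, 5 kles H, 6 to L, 7 ki:k H, 8 pa L, 9 gu L.
Heavy syllables in the domain: 3, 5, 7. The rightmost is syllable 7 (ki:k).
Primary stress: syllable 7 → ski.fi.ple:l.bi.kles.to.ˈki:k.pa.gu.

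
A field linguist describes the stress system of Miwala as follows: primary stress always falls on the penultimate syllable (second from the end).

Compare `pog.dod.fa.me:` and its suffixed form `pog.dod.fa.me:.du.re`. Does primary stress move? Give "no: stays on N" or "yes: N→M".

Base `pog.dod.fa.me:` (4 syllables):
  The word has 4 syllables; the penultimate syllable (second from the end) is syllable 3 (fa).
  → primary stress on syllable 3.
Suffixed `pog.dod.fa.me:.du.re` (6 syllables):
  The word has 6 syllables; the penultimate syllable (second from the end) is syllable 5 (du).
  → primary stress on syllable 5.

yes: 3→5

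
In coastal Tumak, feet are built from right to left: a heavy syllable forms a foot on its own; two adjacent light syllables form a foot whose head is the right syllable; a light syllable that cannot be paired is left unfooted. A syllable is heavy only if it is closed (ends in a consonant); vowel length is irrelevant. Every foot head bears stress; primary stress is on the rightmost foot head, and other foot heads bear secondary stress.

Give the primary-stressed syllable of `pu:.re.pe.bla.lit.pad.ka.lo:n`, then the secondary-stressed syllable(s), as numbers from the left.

primary 8, secondary 2, 4, 5, 6

Weights: 1 pu: L, 2 re L, 3 pe L, 4 bla L, 5 lit H, 6 pad H, 7 ka L, 8 lo:n H.
Parse right to left (heavy = foot alone; LL = one foot; stranded L unfooted): (pu:.ˈre) (pe.ˈbla) (ˈlit) (ˈpad) ka (ˈlo:n).
Foot heads: 2, 4, 5, 6, 8.
Primary stress on the rightmost head = syllable 8.
Secondary stress on 2, 4, 5, 6: pu:.ˌre.pe.ˌbla.ˌlit.ˌpad.ka.ˈlo:n.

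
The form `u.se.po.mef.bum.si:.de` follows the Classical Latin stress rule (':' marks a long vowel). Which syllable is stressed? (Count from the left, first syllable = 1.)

6

Classical Latin: stress the penult if heavy (long vowel or closed), else the antepenult.
Weights: 5 bum H, 6 si: H, 7 de L.
The penult (syllable 6, si:) is heavy, so it takes stress.
Stress on syllable 6: u.se.po.mef.bum.ˈsi:.de.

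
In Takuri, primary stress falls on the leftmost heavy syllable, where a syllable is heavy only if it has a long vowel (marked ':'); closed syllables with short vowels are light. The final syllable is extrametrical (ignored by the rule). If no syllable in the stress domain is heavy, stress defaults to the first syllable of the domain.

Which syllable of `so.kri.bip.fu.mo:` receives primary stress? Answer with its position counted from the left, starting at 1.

The final syllable (5, mo:) is extrametrical; the stress domain is syllables 1–4.
Weights: 1 so L, 2 kri L, 3 bip L, 4 fu L.
No heavy syllable in the domain; default to the first syllable of the domain = syllable 1.
Primary stress: syllable 1 → ˈso.kri.bip.fu.mo:.

1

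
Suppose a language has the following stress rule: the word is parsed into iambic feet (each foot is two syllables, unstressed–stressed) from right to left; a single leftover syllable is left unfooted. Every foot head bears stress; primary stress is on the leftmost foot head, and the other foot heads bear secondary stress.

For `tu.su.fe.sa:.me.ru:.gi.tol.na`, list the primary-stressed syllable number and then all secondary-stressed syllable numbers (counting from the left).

Parse right to left into iambic (σˈσ) feet: tu (su.ˈfe) (sa:.ˈme) (ru:.ˈgi) (tol.ˈna). Syllable 1 is left unfooted.
Foot heads (stressed positions): 3, 5, 7, 9.
End Rule Leftmost: primary stress on the leftmost head = syllable 3.
Secondary stress on 5, 7, 9: tu.su.ˈfe.sa:.ˌme.ru:.ˌgi.tol.ˌna.

primary 3, secondary 5, 7, 9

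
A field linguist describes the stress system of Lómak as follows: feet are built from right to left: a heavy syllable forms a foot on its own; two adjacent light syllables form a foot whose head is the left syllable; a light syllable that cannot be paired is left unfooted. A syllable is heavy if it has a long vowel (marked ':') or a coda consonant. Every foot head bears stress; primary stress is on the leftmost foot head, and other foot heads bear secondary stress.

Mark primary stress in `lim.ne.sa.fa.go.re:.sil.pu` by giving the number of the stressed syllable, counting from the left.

1

Weights: 1 lim H, 2 ne L, 3 sa L, 4 fa L, 5 go L, 6 re: H, 7 sil H, 8 pu L.
Parse right to left (heavy = foot alone; LL = one foot; stranded L unfooted): (ˈlim) (ˈne.sa) (ˈfa.go) (ˈre:) (ˈsil) pu.
Foot heads: 1, 2, 4, 6, 7.
Primary stress on the leftmost head = syllable 1.
Primary stress: syllable 1 → ˈlim.ne.sa.fa.go.re:.sil.pu.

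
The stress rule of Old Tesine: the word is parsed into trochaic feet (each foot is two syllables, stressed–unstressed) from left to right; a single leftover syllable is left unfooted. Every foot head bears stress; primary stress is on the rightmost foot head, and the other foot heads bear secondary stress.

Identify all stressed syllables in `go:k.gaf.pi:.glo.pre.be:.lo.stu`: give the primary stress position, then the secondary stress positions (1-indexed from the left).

primary 7, secondary 1, 3, 5

Parse left to right into trochaic (ˈσσ) feet: (ˈgo:k.gaf) (ˈpi:.glo) (ˈpre.be:) (ˈlo.stu).
Foot heads (stressed positions): 1, 3, 5, 7.
End Rule Rightmost: primary stress on the rightmost head = syllable 7.
Secondary stress on 1, 3, 5: ˌgo:k.gaf.ˌpi:.glo.ˌpre.be:.ˈlo.stu.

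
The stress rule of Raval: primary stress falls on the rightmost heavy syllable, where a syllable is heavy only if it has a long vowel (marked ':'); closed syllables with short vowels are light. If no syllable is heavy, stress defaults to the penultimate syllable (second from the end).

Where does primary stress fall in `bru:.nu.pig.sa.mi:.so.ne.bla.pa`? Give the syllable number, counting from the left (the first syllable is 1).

Weights: 1 bru: H, 2 nu L, 3 pig L, 4 sa L, 5 mi: H, 6 so L, 7 ne L, 8 bla L, 9 pa L.
Heavy syllables in the domain: 1, 5. The rightmost is syllable 5 (mi:).
Primary stress: syllable 5 → bru:.nu.pig.sa.ˈmi:.so.ne.bla.pa.

5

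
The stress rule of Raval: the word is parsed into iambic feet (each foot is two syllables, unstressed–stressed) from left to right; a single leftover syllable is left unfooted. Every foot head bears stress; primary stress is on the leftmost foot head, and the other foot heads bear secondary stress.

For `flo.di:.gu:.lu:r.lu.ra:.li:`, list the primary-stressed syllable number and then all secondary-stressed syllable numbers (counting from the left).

primary 2, secondary 4, 6

Parse left to right into iambic (σˈσ) feet: (flo.ˈdi:) (gu:.ˈlu:r) (lu.ˈra:) li:. Syllable 7 is left unfooted.
Foot heads (stressed positions): 2, 4, 6.
End Rule Leftmost: primary stress on the leftmost head = syllable 2.
Secondary stress on 4, 6: flo.ˈdi:.gu:.ˌlu:r.lu.ˌra:.li:.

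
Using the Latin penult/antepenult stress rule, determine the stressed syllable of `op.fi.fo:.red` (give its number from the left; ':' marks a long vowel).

3

Classical Latin: stress the penult if heavy (long vowel or closed), else the antepenult.
Weights: 2 fi L, 3 fo: H, 4 red H.
The penult (syllable 3, fo:) is heavy, so it takes stress.
Stress on syllable 3: op.fi.ˈfo:.red.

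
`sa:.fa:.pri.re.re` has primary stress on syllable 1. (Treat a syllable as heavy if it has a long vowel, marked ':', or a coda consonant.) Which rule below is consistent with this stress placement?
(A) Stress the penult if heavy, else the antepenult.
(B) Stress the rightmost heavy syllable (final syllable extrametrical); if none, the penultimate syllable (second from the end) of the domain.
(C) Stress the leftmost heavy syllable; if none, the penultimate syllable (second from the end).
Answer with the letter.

Rule A → syllable 3 (observed: 1).
Rule B → syllable 2 (observed: 1).
Rule C → syllable 1 ✓.

C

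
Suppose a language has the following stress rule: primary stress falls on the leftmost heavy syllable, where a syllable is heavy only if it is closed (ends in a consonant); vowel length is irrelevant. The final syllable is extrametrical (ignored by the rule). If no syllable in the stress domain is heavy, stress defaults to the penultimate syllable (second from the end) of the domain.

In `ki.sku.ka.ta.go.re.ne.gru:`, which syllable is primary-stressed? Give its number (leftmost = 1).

6

The final syllable (8, gru:) is extrametrical; the stress domain is syllables 1–7.
Weights: 1 ki L, 2 sku L, 3 ka L, 4 ta L, 5 go L, 6 re L, 7 ne L.
No heavy syllable in the domain; default to the penultimate syllable (second from the end) of the domain = syllable 6.
Primary stress: syllable 6 → ki.sku.ka.ta.go.ˈre.ne.gru:.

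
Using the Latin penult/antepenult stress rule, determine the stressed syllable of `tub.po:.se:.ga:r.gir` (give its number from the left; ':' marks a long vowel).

Classical Latin: stress the penult if heavy (long vowel or closed), else the antepenult.
Weights: 3 se: H, 4 ga:r H, 5 gir H.
The penult (syllable 4, ga:r) is heavy, so it takes stress.
Stress on syllable 4: tub.po:.se:.ˈga:r.gir.

4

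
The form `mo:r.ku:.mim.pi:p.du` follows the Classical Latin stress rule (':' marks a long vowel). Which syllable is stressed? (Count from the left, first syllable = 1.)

4

Classical Latin: stress the penult if heavy (long vowel or closed), else the antepenult.
Weights: 3 mim H, 4 pi:p H, 5 du L.
The penult (syllable 4, pi:p) is heavy, so it takes stress.
Stress on syllable 4: mo:r.ku:.mim.ˈpi:p.du.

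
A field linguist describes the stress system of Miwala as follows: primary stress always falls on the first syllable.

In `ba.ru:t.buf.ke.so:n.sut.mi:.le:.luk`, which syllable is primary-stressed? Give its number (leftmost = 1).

The word has 9 syllables; the first syllable is syllable 1 (ba).
Primary stress: syllable 1 → ˈba.ru:t.buf.ke.so:n.sut.mi:.le:.luk.

1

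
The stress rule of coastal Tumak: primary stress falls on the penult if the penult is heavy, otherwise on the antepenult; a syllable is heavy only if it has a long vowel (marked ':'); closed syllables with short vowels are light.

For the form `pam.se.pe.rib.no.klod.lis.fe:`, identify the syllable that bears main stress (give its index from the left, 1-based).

Weights: 6 klod L, 7 lis L, 8 fe: H.
The penult (syllable 7, lis) is light, so stress falls on the antepenult (syllable 6, klod).
Primary stress: syllable 6 → pam.se.pe.rib.no.ˈklod.lis.fe:.

6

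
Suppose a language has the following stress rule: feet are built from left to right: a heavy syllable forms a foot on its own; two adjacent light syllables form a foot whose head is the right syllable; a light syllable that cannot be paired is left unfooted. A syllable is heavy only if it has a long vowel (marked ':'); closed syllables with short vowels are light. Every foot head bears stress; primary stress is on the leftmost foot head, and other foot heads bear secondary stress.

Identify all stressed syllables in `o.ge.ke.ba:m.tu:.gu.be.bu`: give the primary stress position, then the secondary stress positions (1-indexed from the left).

Weights: 1 o L, 2 ge L, 3 ke L, 4 ba:m H, 5 tu: H, 6 gu L, 7 be L, 8 bu L.
Parse left to right (heavy = foot alone; LL = one foot; stranded L unfooted): (o.ˈge) ke (ˈba:m) (ˈtu:) (gu.ˈbe) bu.
Foot heads: 2, 4, 5, 7.
Primary stress on the leftmost head = syllable 2.
Secondary stress on 4, 5, 7: o.ˈge.ke.ˌba:m.ˌtu:.gu.ˌbe.bu.

primary 2, secondary 4, 5, 7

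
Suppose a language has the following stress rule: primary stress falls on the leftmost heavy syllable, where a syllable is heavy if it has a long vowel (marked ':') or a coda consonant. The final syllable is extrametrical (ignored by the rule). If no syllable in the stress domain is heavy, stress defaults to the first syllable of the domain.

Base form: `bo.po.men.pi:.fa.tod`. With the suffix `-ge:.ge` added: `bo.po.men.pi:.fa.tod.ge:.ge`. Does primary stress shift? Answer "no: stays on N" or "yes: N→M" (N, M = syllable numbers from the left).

Base `bo.po.men.pi:.fa.tod` (6 syllables):
  The final syllable (6, tod) is extrametrical; the stress domain is syllables 1–5.
  Weights: 1 bo L, 2 po L, 3 men H, 4 pi: H, 5 fa L.
  Heavy syllables in the domain: 3, 4. The leftmost is syllable 3 (men).
  → primary stress on syllable 3.
Suffixed `bo.po.men.pi:.fa.tod.ge:.ge` (8 syllables):
  The final syllable (8, ge) is extrametrical; the stress domain is syllables 1–7.
  Weights: 1 bo L, 2 po L, 3 men H, 4 pi: H, 5 fa L, 6 tod H, 7 ge: H.
  Heavy syllables in the domain: 3, 4, 6, 7. The leftmost is syllable 3 (men).
  → primary stress on syllable 3.

no: stays on 3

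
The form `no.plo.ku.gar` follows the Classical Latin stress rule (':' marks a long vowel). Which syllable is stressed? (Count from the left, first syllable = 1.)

Classical Latin: stress the penult if heavy (long vowel or closed), else the antepenult.
Weights: 2 plo L, 3 ku L, 4 gar H.
The penult (syllable 3, ku) is light, so stress falls on the antepenult (syllable 2, plo).
Stress on syllable 2: no.ˈplo.ku.gar.

2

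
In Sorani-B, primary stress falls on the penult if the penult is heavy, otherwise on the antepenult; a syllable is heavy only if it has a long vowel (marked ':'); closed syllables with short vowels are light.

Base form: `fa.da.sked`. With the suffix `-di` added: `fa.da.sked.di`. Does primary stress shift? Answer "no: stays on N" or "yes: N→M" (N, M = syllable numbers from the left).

Base `fa.da.sked` (3 syllables):
  Weights: 1 fa L, 2 da L, 3 sked L.
  The penult (syllable 2, da) is light, so stress falls on the antepenult (syllable 1, fa).
  → primary stress on syllable 1.
Suffixed `fa.da.sked.di` (4 syllables):
  Weights: 2 da L, 3 sked L, 4 di L.
  The penult (syllable 3, sked) is light, so stress falls on the antepenult (syllable 2, da).
  → primary stress on syllable 2.

yes: 1→2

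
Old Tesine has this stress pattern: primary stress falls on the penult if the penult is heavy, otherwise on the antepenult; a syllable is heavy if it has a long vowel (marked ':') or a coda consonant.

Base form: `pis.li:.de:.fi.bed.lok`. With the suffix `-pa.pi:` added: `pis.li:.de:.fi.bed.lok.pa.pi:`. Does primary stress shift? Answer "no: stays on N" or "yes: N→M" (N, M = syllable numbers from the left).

yes: 5→6

Base `pis.li:.de:.fi.bed.lok` (6 syllables):
  Weights: 4 fi L, 5 bed H, 6 lok H.
  The penult (syllable 5, bed) is heavy, so it takes stress.
  → primary stress on syllable 5.
Suffixed `pis.li:.de:.fi.bed.lok.pa.pi:` (8 syllables):
  Weights: 6 lok H, 7 pa L, 8 pi: H.
  The penult (syllable 7, pa) is light, so stress falls on the antepenult (syllable 6, lok).
  → primary stress on syllable 6.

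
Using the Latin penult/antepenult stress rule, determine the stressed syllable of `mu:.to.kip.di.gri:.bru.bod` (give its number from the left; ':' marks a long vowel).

5

Classical Latin: stress the penult if heavy (long vowel or closed), else the antepenult.
Weights: 5 gri: H, 6 bru L, 7 bod H.
The penult (syllable 6, bru) is light, so stress falls on the antepenult (syllable 5, gri:).
Stress on syllable 5: mu:.to.kip.di.ˈgri:.bru.bod.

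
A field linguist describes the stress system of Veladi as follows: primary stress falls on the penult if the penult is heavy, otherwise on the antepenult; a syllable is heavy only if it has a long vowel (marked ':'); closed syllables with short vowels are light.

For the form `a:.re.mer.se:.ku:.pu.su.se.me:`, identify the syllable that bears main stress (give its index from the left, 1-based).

Weights: 7 su L, 8 se L, 9 me: H.
The penult (syllable 8, se) is light, so stress falls on the antepenult (syllable 7, su).
Primary stress: syllable 7 → a:.re.mer.se:.ku:.pu.ˈsu.se.me:.

7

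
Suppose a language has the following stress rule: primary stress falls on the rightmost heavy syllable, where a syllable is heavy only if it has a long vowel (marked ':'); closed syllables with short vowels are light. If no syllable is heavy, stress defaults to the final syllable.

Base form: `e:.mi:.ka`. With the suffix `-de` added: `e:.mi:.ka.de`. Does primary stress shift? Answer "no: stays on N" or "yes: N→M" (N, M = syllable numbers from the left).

no: stays on 2

Base `e:.mi:.ka` (3 syllables):
  Weights: 1 e: H, 2 mi: H, 3 ka L.
  Heavy syllables in the domain: 1, 2. The rightmost is syllable 2 (mi:).
  → primary stress on syllable 2.
Suffixed `e:.mi:.ka.de` (4 syllables):
  Weights: 1 e: H, 2 mi: H, 3 ka L, 4 de L.
  Heavy syllables in the domain: 1, 2. The rightmost is syllable 2 (mi:).
  → primary stress on syllable 2.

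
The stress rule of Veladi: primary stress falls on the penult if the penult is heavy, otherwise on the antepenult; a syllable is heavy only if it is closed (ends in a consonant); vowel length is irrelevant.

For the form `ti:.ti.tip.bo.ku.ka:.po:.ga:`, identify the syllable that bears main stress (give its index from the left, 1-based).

6

Weights: 6 ka: L, 7 po: L, 8 ga: L.
The penult (syllable 7, po:) is light, so stress falls on the antepenult (syllable 6, ka:).
Primary stress: syllable 6 → ti:.ti.tip.bo.ku.ˈka:.po:.ga:.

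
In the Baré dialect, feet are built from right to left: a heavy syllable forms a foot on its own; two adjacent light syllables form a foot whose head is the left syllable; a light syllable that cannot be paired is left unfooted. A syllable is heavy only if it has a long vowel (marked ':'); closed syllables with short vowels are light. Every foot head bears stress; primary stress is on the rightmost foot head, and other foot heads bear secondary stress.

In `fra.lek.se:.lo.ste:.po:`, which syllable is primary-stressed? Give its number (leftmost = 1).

Weights: 1 fra L, 2 lek L, 3 se: H, 4 lo L, 5 ste: H, 6 po: H.
Parse right to left (heavy = foot alone; LL = one foot; stranded L unfooted): (ˈfra.lek) (ˈse:) lo (ˈste:) (ˈpo:).
Foot heads: 1, 3, 5, 6.
Primary stress on the rightmost head = syllable 6.
Primary stress: syllable 6 → fra.lek.se:.lo.ste:.ˈpo:.

6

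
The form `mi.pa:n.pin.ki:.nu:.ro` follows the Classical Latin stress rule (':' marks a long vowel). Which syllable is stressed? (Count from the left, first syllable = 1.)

Classical Latin: stress the penult if heavy (long vowel or closed), else the antepenult.
Weights: 4 ki: H, 5 nu: H, 6 ro L.
The penult (syllable 5, nu:) is heavy, so it takes stress.
Stress on syllable 5: mi.pa:n.pin.ki:.ˈnu:.ro.

5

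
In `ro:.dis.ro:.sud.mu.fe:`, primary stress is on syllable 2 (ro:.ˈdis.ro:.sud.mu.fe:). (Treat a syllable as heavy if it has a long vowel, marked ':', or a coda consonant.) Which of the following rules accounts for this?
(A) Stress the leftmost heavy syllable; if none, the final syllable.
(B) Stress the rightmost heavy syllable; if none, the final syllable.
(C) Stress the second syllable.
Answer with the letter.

Rule A → syllable 1 (observed: 2).
Rule B → syllable 6 (observed: 2).
Rule C → syllable 2 ✓.

C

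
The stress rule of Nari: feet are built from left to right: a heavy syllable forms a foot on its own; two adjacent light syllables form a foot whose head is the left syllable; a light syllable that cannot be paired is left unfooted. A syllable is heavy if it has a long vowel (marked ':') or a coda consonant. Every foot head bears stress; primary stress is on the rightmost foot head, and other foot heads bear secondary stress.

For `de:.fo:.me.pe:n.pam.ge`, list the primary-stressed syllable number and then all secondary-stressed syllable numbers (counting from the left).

primary 5, secondary 1, 2, 4

Weights: 1 de: H, 2 fo: H, 3 me L, 4 pe:n H, 5 pam H, 6 ge L.
Parse left to right (heavy = foot alone; LL = one foot; stranded L unfooted): (ˈde:) (ˈfo:) me (ˈpe:n) (ˈpam) ge.
Foot heads: 1, 2, 4, 5.
Primary stress on the rightmost head = syllable 5.
Secondary stress on 1, 2, 4: ˌde:.ˌfo:.me.ˌpe:n.ˈpam.ge.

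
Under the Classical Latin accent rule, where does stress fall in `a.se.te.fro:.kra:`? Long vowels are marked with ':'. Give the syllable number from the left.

4

Classical Latin: stress the penult if heavy (long vowel or closed), else the antepenult.
Weights: 3 te L, 4 fro: H, 5 kra: H.
The penult (syllable 4, fro:) is heavy, so it takes stress.
Stress on syllable 4: a.se.te.ˈfro:.kra:.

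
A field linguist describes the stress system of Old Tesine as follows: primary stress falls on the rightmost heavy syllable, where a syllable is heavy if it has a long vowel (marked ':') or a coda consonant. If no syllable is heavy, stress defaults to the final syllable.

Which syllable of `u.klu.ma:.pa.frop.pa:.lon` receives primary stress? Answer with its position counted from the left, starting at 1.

7

Weights: 1 u L, 2 klu L, 3 ma: H, 4 pa L, 5 frop H, 6 pa: H, 7 lon H.
Heavy syllables in the domain: 3, 5, 6, 7. The rightmost is syllable 7 (lon).
Primary stress: syllable 7 → u.klu.ma:.pa.frop.pa:.ˈlon.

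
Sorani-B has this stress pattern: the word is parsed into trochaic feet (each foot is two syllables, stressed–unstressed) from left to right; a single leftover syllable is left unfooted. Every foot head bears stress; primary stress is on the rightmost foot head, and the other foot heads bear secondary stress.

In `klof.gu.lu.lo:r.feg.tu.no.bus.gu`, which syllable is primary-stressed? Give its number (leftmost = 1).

7

Parse left to right into trochaic (ˈσσ) feet: (ˈklof.gu) (ˈlu.lo:r) (ˈfeg.tu) (ˈno.bus) gu. Syllable 9 is left unfooted.
Foot heads (stressed positions): 1, 3, 5, 7.
End Rule Rightmost: primary stress on the rightmost head = syllable 7.
Primary stress: syllable 7 → klof.gu.lu.lo:r.feg.tu.ˈno.bus.gu.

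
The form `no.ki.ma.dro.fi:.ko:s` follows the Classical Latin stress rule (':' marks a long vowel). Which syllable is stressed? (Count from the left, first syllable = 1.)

Classical Latin: stress the penult if heavy (long vowel or closed), else the antepenult.
Weights: 4 dro L, 5 fi: H, 6 ko:s H.
The penult (syllable 5, fi:) is heavy, so it takes stress.
Stress on syllable 5: no.ki.ma.dro.ˈfi:.ko:s.

5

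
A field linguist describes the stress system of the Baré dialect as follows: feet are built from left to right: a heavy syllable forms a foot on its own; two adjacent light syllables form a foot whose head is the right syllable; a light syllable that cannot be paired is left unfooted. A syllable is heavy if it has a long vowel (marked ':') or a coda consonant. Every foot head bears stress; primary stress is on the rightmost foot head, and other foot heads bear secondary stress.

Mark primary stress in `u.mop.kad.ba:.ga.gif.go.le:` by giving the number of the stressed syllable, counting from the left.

8

Weights: 1 u L, 2 mop H, 3 kad H, 4 ba: H, 5 ga L, 6 gif H, 7 go L, 8 le: H.
Parse left to right (heavy = foot alone; LL = one foot; stranded L unfooted): u (ˈmop) (ˈkad) (ˈba:) ga (ˈgif) go (ˈle:).
Foot heads: 2, 3, 4, 6, 8.
Primary stress on the rightmost head = syllable 8.
Primary stress: syllable 8 → u.mop.kad.ba:.ga.gif.go.ˈle:.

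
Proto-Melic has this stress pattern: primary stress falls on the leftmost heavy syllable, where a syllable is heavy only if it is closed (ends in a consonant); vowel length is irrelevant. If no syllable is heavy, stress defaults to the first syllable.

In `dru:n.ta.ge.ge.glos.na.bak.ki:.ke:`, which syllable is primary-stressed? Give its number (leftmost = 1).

Weights: 1 dru:n H, 2 ta L, 3 ge L, 4 ge L, 5 glos H, 6 na L, 7 bak H, 8 ki: L, 9 ke: L.
Heavy syllables in the domain: 1, 5, 7. The leftmost is syllable 1 (dru:n).
Primary stress: syllable 1 → ˈdru:n.ta.ge.ge.glos.na.bak.ki:.ke:.

1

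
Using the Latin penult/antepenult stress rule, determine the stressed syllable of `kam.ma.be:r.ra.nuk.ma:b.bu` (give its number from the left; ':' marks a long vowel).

6

Classical Latin: stress the penult if heavy (long vowel or closed), else the antepenult.
Weights: 5 nuk H, 6 ma:b H, 7 bu L.
The penult (syllable 6, ma:b) is heavy, so it takes stress.
Stress on syllable 6: kam.ma.be:r.ra.nuk.ˈma:b.bu.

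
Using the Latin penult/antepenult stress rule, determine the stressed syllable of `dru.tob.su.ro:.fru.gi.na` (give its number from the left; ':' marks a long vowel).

Classical Latin: stress the penult if heavy (long vowel or closed), else the antepenult.
Weights: 5 fru L, 6 gi L, 7 na L.
The penult (syllable 6, gi) is light, so stress falls on the antepenult (syllable 5, fru).
Stress on syllable 5: dru.tob.su.ro:.ˈfru.gi.na.

5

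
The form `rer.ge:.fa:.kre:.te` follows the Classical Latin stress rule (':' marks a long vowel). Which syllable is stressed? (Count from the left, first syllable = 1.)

4

Classical Latin: stress the penult if heavy (long vowel or closed), else the antepenult.
Weights: 3 fa: H, 4 kre: H, 5 te L.
The penult (syllable 4, kre:) is heavy, so it takes stress.
Stress on syllable 4: rer.ge:.fa:.ˈkre:.te.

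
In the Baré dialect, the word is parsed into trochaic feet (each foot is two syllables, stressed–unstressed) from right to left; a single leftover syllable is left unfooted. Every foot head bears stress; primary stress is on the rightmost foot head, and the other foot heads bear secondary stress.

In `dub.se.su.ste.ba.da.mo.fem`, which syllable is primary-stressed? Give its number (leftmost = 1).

7

Parse right to left into trochaic (ˈσσ) feet: (ˈdub.se) (ˈsu.ste) (ˈba.da) (ˈmo.fem).
Foot heads (stressed positions): 1, 3, 5, 7.
End Rule Rightmost: primary stress on the rightmost head = syllable 7.
Primary stress: syllable 7 → dub.se.su.ste.ba.da.ˈmo.fem.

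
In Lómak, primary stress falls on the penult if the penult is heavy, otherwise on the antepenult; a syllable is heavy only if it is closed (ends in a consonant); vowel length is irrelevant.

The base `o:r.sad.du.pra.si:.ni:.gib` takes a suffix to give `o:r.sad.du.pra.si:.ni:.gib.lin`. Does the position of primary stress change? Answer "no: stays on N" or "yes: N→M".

Base `o:r.sad.du.pra.si:.ni:.gib` (7 syllables):
  Weights: 5 si: L, 6 ni: L, 7 gib H.
  The penult (syllable 6, ni:) is light, so stress falls on the antepenult (syllable 5, si:).
  → primary stress on syllable 5.
Suffixed `o:r.sad.du.pra.si:.ni:.gib.lin` (8 syllables):
  Weights: 6 ni: L, 7 gib H, 8 lin H.
  The penult (syllable 7, gib) is heavy, so it takes stress.
  → primary stress on syllable 7.

yes: 5→7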